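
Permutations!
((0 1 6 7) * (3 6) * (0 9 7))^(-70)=((0 1 3 6)(7 9))^(-70)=(9)(0 3)(1 6)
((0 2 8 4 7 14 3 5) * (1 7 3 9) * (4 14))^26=(0 7 8 3 9)(1 2 4 14 5)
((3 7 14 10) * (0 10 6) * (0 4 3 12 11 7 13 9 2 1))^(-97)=(0 4 10 3 12 13 11 9 7 2 14 1 6)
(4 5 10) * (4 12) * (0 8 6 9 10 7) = (0 8 6 9 10 12 4 5 7) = [8, 1, 2, 3, 5, 7, 9, 0, 6, 10, 12, 11, 4]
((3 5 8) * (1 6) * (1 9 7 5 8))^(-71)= ((1 6 9 7 5)(3 8))^(-71)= (1 5 7 9 6)(3 8)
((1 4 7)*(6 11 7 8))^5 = ((1 4 8 6 11 7))^5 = (1 7 11 6 8 4)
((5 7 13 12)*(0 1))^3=(0 1)(5 12 13 7)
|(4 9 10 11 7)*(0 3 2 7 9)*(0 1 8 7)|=|(0 3 2)(1 8 7 4)(9 10 11)|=12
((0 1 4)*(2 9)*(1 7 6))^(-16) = ((0 7 6 1 4)(2 9))^(-16) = (9)(0 4 1 6 7)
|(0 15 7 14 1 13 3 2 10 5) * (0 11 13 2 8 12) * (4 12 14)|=45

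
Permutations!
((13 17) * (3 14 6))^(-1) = ((3 14 6)(13 17))^(-1) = (3 6 14)(13 17)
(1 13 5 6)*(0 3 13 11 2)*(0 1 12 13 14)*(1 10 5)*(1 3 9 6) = [9, 11, 10, 14, 4, 1, 12, 7, 8, 6, 5, 2, 13, 3, 0] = (0 9 6 12 13 3 14)(1 11 2 10 5)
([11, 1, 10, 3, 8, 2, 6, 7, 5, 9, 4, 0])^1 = (0 11)(2 10 4 8 5)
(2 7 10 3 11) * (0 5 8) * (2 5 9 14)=(0 9 14 2 7 10 3 11 5 8)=[9, 1, 7, 11, 4, 8, 6, 10, 0, 14, 3, 5, 12, 13, 2]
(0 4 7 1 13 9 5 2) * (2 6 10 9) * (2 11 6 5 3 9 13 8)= (0 4 7 1 8 2)(3 9)(6 10 13 11)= [4, 8, 0, 9, 7, 5, 10, 1, 2, 3, 13, 6, 12, 11]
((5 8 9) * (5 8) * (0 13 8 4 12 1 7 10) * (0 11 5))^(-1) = (0 5 11 10 7 1 12 4 9 8 13)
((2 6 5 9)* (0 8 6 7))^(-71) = ((0 8 6 5 9 2 7))^(-71) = (0 7 2 9 5 6 8)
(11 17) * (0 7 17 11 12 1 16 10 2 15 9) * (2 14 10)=(0 7 17 12 1 16 2 15 9)(10 14)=[7, 16, 15, 3, 4, 5, 6, 17, 8, 0, 14, 11, 1, 13, 10, 9, 2, 12]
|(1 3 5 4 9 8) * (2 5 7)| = |(1 3 7 2 5 4 9 8)| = 8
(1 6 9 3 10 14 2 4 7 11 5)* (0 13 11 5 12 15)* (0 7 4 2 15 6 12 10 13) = (1 12 6 9 3 13 11 10 14 15 7 5) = [0, 12, 2, 13, 4, 1, 9, 5, 8, 3, 14, 10, 6, 11, 15, 7]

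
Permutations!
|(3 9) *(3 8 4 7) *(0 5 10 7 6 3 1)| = |(0 5 10 7 1)(3 9 8 4 6)| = 5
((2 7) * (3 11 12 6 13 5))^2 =(3 12 13)(5 11 6)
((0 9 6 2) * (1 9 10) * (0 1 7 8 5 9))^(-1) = ((0 10 7 8 5 9 6 2 1))^(-1) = (0 1 2 6 9 5 8 7 10)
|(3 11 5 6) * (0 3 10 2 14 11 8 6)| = |(0 3 8 6 10 2 14 11 5)| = 9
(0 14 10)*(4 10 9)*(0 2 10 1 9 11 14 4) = [4, 9, 10, 3, 1, 5, 6, 7, 8, 0, 2, 14, 12, 13, 11] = (0 4 1 9)(2 10)(11 14)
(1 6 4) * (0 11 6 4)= (0 11 6)(1 4)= [11, 4, 2, 3, 1, 5, 0, 7, 8, 9, 10, 6]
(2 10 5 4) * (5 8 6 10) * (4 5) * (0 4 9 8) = (0 4 2 9 8 6 10) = [4, 1, 9, 3, 2, 5, 10, 7, 6, 8, 0]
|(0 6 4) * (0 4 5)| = |(0 6 5)| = 3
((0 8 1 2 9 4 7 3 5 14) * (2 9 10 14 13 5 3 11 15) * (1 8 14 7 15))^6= (1 7 2 4)(9 11 10 15)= ((0 14)(1 9 4 15 2 10 7 11)(5 13))^6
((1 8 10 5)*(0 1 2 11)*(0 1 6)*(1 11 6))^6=(11)(0 6 2 5 10 8 1)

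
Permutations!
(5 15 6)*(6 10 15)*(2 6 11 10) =[0, 1, 6, 3, 4, 11, 5, 7, 8, 9, 15, 10, 12, 13, 14, 2] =(2 6 5 11 10 15)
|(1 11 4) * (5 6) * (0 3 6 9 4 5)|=|(0 3 6)(1 11 5 9 4)|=15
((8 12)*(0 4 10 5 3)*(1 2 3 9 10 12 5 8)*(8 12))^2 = ((0 4 8 5 9 10 12 1 2 3))^2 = (0 8 9 12 2)(1 3 4 5 10)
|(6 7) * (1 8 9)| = |(1 8 9)(6 7)| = 6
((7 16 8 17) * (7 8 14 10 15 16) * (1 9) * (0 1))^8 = ((0 1 9)(8 17)(10 15 16 14))^8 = (17)(0 9 1)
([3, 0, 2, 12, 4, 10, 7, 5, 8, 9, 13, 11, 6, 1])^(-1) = [1, 13, 2, 0, 4, 7, 12, 6, 8, 9, 5, 11, 3, 10]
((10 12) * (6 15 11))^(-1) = (6 11 15)(10 12) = ((6 15 11)(10 12))^(-1)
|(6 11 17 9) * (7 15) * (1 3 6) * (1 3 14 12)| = |(1 14 12)(3 6 11 17 9)(7 15)| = 30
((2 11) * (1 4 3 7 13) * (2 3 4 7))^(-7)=(1 13 7)(2 3 11)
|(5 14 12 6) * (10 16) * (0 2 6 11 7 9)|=|(0 2 6 5 14 12 11 7 9)(10 16)|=18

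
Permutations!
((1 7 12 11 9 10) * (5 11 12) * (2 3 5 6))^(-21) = ((12)(1 7 6 2 3 5 11 9 10))^(-21) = (12)(1 11 2)(3 7 9)(5 6 10)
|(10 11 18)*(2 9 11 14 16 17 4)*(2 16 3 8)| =|(2 9 11 18 10 14 3 8)(4 16 17)| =24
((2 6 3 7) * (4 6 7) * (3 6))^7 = ((2 7)(3 4))^7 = (2 7)(3 4)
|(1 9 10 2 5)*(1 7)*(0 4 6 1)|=|(0 4 6 1 9 10 2 5 7)|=9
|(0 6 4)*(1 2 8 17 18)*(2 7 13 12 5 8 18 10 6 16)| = |(0 16 2 18 1 7 13 12 5 8 17 10 6 4)| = 14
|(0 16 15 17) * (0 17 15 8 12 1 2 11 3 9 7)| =10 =|(17)(0 16 8 12 1 2 11 3 9 7)|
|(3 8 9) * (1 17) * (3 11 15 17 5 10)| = 9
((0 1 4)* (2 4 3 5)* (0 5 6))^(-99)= ((0 1 3 6)(2 4 5))^(-99)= (0 1 3 6)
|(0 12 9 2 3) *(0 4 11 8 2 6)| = |(0 12 9 6)(2 3 4 11 8)| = 20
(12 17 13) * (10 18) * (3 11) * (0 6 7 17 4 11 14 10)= (0 6 7 17 13 12 4 11 3 14 10 18)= [6, 1, 2, 14, 11, 5, 7, 17, 8, 9, 18, 3, 4, 12, 10, 15, 16, 13, 0]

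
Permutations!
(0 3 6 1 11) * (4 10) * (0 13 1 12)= (0 3 6 12)(1 11 13)(4 10)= [3, 11, 2, 6, 10, 5, 12, 7, 8, 9, 4, 13, 0, 1]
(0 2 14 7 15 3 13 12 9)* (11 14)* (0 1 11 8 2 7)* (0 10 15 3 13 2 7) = [0, 11, 8, 2, 4, 5, 6, 3, 7, 1, 15, 14, 9, 12, 10, 13] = (1 11 14 10 15 13 12 9)(2 8 7 3)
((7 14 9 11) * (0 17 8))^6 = ((0 17 8)(7 14 9 11))^6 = (17)(7 9)(11 14)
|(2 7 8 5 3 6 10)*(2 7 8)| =7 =|(2 8 5 3 6 10 7)|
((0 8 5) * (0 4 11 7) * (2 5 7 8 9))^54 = (0 8 4 2)(5 9 7 11)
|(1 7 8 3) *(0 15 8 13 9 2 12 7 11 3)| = |(0 15 8)(1 11 3)(2 12 7 13 9)| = 15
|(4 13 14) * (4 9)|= 4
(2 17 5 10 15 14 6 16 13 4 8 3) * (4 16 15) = (2 17 5 10 4 8 3)(6 15 14)(13 16) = [0, 1, 17, 2, 8, 10, 15, 7, 3, 9, 4, 11, 12, 16, 6, 14, 13, 5]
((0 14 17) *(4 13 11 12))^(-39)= (17)(4 13 11 12)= ((0 14 17)(4 13 11 12))^(-39)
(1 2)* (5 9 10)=(1 2)(5 9 10)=[0, 2, 1, 3, 4, 9, 6, 7, 8, 10, 5]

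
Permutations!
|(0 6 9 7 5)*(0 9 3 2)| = 12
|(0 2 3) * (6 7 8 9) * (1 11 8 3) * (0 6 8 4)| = 30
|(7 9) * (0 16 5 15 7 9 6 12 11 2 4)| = 10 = |(0 16 5 15 7 6 12 11 2 4)|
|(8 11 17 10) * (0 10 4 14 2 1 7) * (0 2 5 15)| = |(0 10 8 11 17 4 14 5 15)(1 7 2)| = 9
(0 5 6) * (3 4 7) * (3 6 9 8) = (0 5 9 8 3 4 7 6) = [5, 1, 2, 4, 7, 9, 0, 6, 3, 8]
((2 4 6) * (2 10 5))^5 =(10)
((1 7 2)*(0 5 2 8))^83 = (0 8 7 1 2 5)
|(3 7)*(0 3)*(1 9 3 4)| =6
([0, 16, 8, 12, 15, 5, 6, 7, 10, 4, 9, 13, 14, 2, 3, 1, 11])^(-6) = [0, 2, 4, 3, 11, 5, 6, 7, 15, 16, 1, 10, 12, 9, 14, 13, 8]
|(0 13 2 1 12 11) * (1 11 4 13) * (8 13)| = |(0 1 12 4 8 13 2 11)| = 8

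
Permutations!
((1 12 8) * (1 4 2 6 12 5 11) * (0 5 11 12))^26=(0 2 8 5 6 4 12)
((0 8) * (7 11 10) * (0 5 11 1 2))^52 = ((0 8 5 11 10 7 1 2))^52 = (0 10)(1 5)(2 11)(7 8)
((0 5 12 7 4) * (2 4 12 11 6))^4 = ((0 5 11 6 2 4)(7 12))^4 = (12)(0 2 11)(4 6 5)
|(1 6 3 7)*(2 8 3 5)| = |(1 6 5 2 8 3 7)| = 7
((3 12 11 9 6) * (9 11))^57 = (3 12 9 6)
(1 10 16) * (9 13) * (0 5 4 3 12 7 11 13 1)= (0 5 4 3 12 7 11 13 9 1 10 16)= [5, 10, 2, 12, 3, 4, 6, 11, 8, 1, 16, 13, 7, 9, 14, 15, 0]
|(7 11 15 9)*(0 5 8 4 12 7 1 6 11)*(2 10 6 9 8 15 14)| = |(0 5 15 8 4 12 7)(1 9)(2 10 6 11 14)| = 70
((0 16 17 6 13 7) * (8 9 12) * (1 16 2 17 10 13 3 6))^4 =(0 16)(1 7)(2 10)(8 9 12)(13 17)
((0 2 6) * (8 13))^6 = (13)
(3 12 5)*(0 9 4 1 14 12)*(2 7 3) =(0 9 4 1 14 12 5 2 7 3) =[9, 14, 7, 0, 1, 2, 6, 3, 8, 4, 10, 11, 5, 13, 12]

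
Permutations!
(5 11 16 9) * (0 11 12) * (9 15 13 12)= [11, 1, 2, 3, 4, 9, 6, 7, 8, 5, 10, 16, 0, 12, 14, 13, 15]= (0 11 16 15 13 12)(5 9)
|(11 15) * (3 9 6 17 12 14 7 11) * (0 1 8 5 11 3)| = |(0 1 8 5 11 15)(3 9 6 17 12 14 7)| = 42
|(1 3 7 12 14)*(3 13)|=|(1 13 3 7 12 14)|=6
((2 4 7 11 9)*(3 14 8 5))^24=(14)(2 9 11 7 4)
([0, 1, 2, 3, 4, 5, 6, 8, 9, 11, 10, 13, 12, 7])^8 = [0, 1, 2, 3, 4, 5, 6, 11, 13, 7, 10, 8, 12, 9]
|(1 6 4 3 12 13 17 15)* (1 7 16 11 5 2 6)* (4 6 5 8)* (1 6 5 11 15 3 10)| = 24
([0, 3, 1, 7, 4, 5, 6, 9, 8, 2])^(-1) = (1 2 9 7 3)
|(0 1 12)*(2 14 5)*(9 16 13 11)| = 12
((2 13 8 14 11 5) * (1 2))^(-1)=(1 5 11 14 8 13 2)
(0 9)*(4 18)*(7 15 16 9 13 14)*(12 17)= (0 13 14 7 15 16 9)(4 18)(12 17)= [13, 1, 2, 3, 18, 5, 6, 15, 8, 0, 10, 11, 17, 14, 7, 16, 9, 12, 4]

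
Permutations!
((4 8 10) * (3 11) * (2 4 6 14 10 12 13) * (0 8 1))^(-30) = ((0 8 12 13 2 4 1)(3 11)(6 14 10))^(-30) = (14)(0 4 13 8 1 2 12)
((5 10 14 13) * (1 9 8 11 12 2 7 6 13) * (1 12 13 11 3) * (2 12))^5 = (1 9 8 3)(2 5 6 14 13 7 10 11)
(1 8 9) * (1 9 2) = [0, 8, 1, 3, 4, 5, 6, 7, 2, 9] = (9)(1 8 2)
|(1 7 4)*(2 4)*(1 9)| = 5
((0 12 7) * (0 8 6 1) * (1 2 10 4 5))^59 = ((0 12 7 8 6 2 10 4 5 1))^59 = (0 1 5 4 10 2 6 8 7 12)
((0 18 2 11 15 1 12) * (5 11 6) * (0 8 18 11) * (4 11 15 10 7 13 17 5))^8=(0 4 15 11 1 10 12 7 8 13 18 17 2 5 6)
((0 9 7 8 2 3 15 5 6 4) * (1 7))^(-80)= ((0 9 1 7 8 2 3 15 5 6 4))^(-80)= (0 5 2 1 4 15 8 9 6 3 7)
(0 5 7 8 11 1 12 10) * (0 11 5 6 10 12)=(12)(0 6 10 11 1)(5 7 8)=[6, 0, 2, 3, 4, 7, 10, 8, 5, 9, 11, 1, 12]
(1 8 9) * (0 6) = (0 6)(1 8 9) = [6, 8, 2, 3, 4, 5, 0, 7, 9, 1]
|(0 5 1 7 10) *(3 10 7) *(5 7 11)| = |(0 7 11 5 1 3 10)| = 7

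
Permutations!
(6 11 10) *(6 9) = (6 11 10 9) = [0, 1, 2, 3, 4, 5, 11, 7, 8, 6, 9, 10]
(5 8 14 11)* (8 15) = (5 15 8 14 11) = [0, 1, 2, 3, 4, 15, 6, 7, 14, 9, 10, 5, 12, 13, 11, 8]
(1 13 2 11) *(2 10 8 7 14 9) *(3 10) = (1 13 3 10 8 7 14 9 2 11) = [0, 13, 11, 10, 4, 5, 6, 14, 7, 2, 8, 1, 12, 3, 9]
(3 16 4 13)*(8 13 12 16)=(3 8 13)(4 12 16)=[0, 1, 2, 8, 12, 5, 6, 7, 13, 9, 10, 11, 16, 3, 14, 15, 4]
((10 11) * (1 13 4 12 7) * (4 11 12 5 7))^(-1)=(1 7 5 4 12 10 11 13)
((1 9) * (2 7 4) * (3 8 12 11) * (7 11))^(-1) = ((1 9)(2 11 3 8 12 7 4))^(-1) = (1 9)(2 4 7 12 8 3 11)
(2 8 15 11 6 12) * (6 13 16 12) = (2 8 15 11 13 16 12) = [0, 1, 8, 3, 4, 5, 6, 7, 15, 9, 10, 13, 2, 16, 14, 11, 12]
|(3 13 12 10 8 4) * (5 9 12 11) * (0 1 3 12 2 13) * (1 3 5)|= 12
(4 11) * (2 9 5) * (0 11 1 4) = (0 11)(1 4)(2 9 5) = [11, 4, 9, 3, 1, 2, 6, 7, 8, 5, 10, 0]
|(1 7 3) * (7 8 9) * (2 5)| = 10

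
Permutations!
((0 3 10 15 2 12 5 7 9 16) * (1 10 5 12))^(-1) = ((0 3 5 7 9 16)(1 10 15 2))^(-1) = (0 16 9 7 5 3)(1 2 15 10)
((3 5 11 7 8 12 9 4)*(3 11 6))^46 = ((3 5 6)(4 11 7 8 12 9))^46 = (3 5 6)(4 12 7)(8 11 9)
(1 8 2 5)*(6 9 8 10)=(1 10 6 9 8 2 5)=[0, 10, 5, 3, 4, 1, 9, 7, 2, 8, 6]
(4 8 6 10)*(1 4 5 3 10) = (1 4 8 6)(3 10 5) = [0, 4, 2, 10, 8, 3, 1, 7, 6, 9, 5]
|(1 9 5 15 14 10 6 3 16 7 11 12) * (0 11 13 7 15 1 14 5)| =12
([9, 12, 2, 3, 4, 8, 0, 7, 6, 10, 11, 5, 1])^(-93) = (0 8 11 9 6 5 10)(1 12)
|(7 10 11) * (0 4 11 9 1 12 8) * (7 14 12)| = 12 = |(0 4 11 14 12 8)(1 7 10 9)|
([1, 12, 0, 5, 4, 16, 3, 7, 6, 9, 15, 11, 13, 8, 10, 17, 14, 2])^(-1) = (0 2 17 15 10 14 16 5 3 6 8 13 12 1)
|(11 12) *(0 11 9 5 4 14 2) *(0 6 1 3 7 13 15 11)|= |(1 3 7 13 15 11 12 9 5 4 14 2 6)|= 13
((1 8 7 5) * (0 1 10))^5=((0 1 8 7 5 10))^5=(0 10 5 7 8 1)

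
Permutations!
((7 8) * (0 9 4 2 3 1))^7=(0 9 4 2 3 1)(7 8)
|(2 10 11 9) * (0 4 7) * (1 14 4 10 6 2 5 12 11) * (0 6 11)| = 12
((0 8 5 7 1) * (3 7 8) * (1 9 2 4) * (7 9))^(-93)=(0 2)(1 9)(3 4)(5 8)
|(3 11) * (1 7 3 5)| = 5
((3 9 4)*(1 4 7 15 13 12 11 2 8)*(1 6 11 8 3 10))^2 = ((1 4 10)(2 3 9 7 15 13 12 8 6 11))^2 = (1 10 4)(2 9 15 12 6)(3 7 13 8 11)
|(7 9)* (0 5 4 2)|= |(0 5 4 2)(7 9)|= 4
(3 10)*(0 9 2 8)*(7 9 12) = [12, 1, 8, 10, 4, 5, 6, 9, 0, 2, 3, 11, 7] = (0 12 7 9 2 8)(3 10)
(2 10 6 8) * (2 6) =(2 10)(6 8) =[0, 1, 10, 3, 4, 5, 8, 7, 6, 9, 2]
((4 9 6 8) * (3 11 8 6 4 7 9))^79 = ((3 11 8 7 9 4))^79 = (3 11 8 7 9 4)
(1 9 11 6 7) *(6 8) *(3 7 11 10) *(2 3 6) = (1 9 10 6 11 8 2 3 7) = [0, 9, 3, 7, 4, 5, 11, 1, 2, 10, 6, 8]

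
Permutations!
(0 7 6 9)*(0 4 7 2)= (0 2)(4 7 6 9)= [2, 1, 0, 3, 7, 5, 9, 6, 8, 4]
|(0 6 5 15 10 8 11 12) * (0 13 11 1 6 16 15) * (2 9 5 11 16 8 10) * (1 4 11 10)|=|(0 8 4 11 12 13 16 15 2 9 5)(1 6 10)|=33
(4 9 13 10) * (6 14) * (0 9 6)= [9, 1, 2, 3, 6, 5, 14, 7, 8, 13, 4, 11, 12, 10, 0]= (0 9 13 10 4 6 14)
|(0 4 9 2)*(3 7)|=4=|(0 4 9 2)(3 7)|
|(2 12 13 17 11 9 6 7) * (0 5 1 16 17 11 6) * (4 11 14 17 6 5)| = 20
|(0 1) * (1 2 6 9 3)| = |(0 2 6 9 3 1)| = 6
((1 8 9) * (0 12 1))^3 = ((0 12 1 8 9))^3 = (0 8 12 9 1)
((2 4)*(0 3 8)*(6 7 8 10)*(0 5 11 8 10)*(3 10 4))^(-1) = (0 3 2 4 7 6 10)(5 8 11)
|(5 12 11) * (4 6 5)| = |(4 6 5 12 11)| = 5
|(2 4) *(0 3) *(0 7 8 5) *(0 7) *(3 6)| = |(0 6 3)(2 4)(5 7 8)| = 6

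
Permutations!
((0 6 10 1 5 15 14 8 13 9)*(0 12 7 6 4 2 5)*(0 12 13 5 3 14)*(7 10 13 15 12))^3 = (0 3 5 1 13)(2 8 10 6 15)(4 14 12 7 9)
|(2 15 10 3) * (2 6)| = 5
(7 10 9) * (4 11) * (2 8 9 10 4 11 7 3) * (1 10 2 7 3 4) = (11)(1 10 2 8 9 4 3 7) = [0, 10, 8, 7, 3, 5, 6, 1, 9, 4, 2, 11]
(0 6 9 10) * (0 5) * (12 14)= (0 6 9 10 5)(12 14)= [6, 1, 2, 3, 4, 0, 9, 7, 8, 10, 5, 11, 14, 13, 12]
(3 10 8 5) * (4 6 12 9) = (3 10 8 5)(4 6 12 9) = [0, 1, 2, 10, 6, 3, 12, 7, 5, 4, 8, 11, 9]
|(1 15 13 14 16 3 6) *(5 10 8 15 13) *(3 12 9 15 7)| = |(1 13 14 16 12 9 15 5 10 8 7 3 6)| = 13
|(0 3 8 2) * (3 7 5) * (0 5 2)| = |(0 7 2 5 3 8)| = 6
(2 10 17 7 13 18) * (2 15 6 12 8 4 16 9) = (2 10 17 7 13 18 15 6 12 8 4 16 9) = [0, 1, 10, 3, 16, 5, 12, 13, 4, 2, 17, 11, 8, 18, 14, 6, 9, 7, 15]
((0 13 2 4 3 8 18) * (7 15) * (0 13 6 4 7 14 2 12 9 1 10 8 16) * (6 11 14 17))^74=(0 4 15 14 16 6 7 11 3 17 2)(1 13 10 12 8 9 18)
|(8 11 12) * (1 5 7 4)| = 12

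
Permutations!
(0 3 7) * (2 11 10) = (0 3 7)(2 11 10) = [3, 1, 11, 7, 4, 5, 6, 0, 8, 9, 2, 10]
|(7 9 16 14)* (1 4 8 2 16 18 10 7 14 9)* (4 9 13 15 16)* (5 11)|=|(1 9 18 10 7)(2 4 8)(5 11)(13 15 16)|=30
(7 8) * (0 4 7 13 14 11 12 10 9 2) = (0 4 7 8 13 14 11 12 10 9 2) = [4, 1, 0, 3, 7, 5, 6, 8, 13, 2, 9, 12, 10, 14, 11]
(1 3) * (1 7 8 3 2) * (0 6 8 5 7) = (0 6 8 3)(1 2)(5 7) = [6, 2, 1, 0, 4, 7, 8, 5, 3]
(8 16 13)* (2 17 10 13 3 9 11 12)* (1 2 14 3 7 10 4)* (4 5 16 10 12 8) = (1 2 17 5 16 7 12 14 3 9 11 8 10 13 4) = [0, 2, 17, 9, 1, 16, 6, 12, 10, 11, 13, 8, 14, 4, 3, 15, 7, 5]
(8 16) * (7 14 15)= [0, 1, 2, 3, 4, 5, 6, 14, 16, 9, 10, 11, 12, 13, 15, 7, 8]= (7 14 15)(8 16)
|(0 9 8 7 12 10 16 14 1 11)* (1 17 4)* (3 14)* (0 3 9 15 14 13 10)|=15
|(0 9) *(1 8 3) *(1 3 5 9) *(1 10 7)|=7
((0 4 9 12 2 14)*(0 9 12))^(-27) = (0 2)(4 14)(9 12)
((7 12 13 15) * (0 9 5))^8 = ((0 9 5)(7 12 13 15))^8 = (15)(0 5 9)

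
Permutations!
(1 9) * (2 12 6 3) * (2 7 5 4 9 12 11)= (1 12 6 3 7 5 4 9)(2 11)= [0, 12, 11, 7, 9, 4, 3, 5, 8, 1, 10, 2, 6]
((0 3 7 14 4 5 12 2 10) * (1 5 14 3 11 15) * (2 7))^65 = (0 12)(1 2)(3 15)(4 14)(5 10)(7 11)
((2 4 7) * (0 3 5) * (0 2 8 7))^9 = ((0 3 5 2 4)(7 8))^9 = (0 4 2 5 3)(7 8)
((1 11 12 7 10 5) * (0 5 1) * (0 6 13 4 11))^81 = ((0 5 6 13 4 11 12 7 10 1))^81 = (0 5 6 13 4 11 12 7 10 1)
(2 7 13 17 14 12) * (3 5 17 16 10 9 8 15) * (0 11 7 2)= [11, 1, 2, 5, 4, 17, 6, 13, 15, 8, 9, 7, 0, 16, 12, 3, 10, 14]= (0 11 7 13 16 10 9 8 15 3 5 17 14 12)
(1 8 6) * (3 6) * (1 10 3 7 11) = (1 8 7 11)(3 6 10) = [0, 8, 2, 6, 4, 5, 10, 11, 7, 9, 3, 1]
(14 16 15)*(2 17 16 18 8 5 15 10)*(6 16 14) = (2 17 14 18 8 5 15 6 16 10) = [0, 1, 17, 3, 4, 15, 16, 7, 5, 9, 2, 11, 12, 13, 18, 6, 10, 14, 8]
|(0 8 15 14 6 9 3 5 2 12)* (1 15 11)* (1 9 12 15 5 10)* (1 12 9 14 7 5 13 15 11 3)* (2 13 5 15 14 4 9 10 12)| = |(0 8 3 12)(1 5 13 14 6 10 2 11 4 9)(7 15)| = 20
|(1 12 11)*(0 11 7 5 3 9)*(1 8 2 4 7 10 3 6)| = |(0 11 8 2 4 7 5 6 1 12 10 3 9)| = 13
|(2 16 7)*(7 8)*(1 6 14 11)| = 4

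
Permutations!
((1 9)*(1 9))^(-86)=(9)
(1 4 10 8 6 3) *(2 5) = (1 4 10 8 6 3)(2 5) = [0, 4, 5, 1, 10, 2, 3, 7, 6, 9, 8]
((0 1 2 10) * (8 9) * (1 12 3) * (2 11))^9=(0 3 11 10 12 1 2)(8 9)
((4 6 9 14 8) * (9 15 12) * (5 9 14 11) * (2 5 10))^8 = ((2 5 9 11 10)(4 6 15 12 14 8))^8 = (2 11 5 10 9)(4 15 14)(6 12 8)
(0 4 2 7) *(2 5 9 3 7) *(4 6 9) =(0 6 9 3 7)(4 5) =[6, 1, 2, 7, 5, 4, 9, 0, 8, 3]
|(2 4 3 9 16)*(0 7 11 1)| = |(0 7 11 1)(2 4 3 9 16)| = 20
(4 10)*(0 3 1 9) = [3, 9, 2, 1, 10, 5, 6, 7, 8, 0, 4] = (0 3 1 9)(4 10)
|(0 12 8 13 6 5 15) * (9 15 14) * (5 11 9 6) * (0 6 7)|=28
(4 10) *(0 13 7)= (0 13 7)(4 10)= [13, 1, 2, 3, 10, 5, 6, 0, 8, 9, 4, 11, 12, 7]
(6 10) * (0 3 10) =(0 3 10 6) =[3, 1, 2, 10, 4, 5, 0, 7, 8, 9, 6]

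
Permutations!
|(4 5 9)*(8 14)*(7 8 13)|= |(4 5 9)(7 8 14 13)|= 12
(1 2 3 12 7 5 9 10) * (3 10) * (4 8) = [0, 2, 10, 12, 8, 9, 6, 5, 4, 3, 1, 11, 7] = (1 2 10)(3 12 7 5 9)(4 8)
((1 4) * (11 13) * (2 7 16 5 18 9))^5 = ((1 4)(2 7 16 5 18 9)(11 13))^5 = (1 4)(2 9 18 5 16 7)(11 13)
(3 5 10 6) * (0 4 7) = (0 4 7)(3 5 10 6) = [4, 1, 2, 5, 7, 10, 3, 0, 8, 9, 6]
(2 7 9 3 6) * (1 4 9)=[0, 4, 7, 6, 9, 5, 2, 1, 8, 3]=(1 4 9 3 6 2 7)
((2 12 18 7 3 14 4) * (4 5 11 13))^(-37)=((2 12 18 7 3 14 5 11 13 4))^(-37)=(2 7 5 4 18 14 13 12 3 11)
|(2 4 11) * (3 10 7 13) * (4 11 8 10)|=|(2 11)(3 4 8 10 7 13)|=6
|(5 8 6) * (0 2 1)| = |(0 2 1)(5 8 6)| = 3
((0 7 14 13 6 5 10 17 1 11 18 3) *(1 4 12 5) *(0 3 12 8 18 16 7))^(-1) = ((1 11 16 7 14 13 6)(4 8 18 12 5 10 17))^(-1) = (1 6 13 14 7 16 11)(4 17 10 5 12 18 8)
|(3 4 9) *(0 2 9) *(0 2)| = |(2 9 3 4)| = 4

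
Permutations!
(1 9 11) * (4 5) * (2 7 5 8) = (1 9 11)(2 7 5 4 8) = [0, 9, 7, 3, 8, 4, 6, 5, 2, 11, 10, 1]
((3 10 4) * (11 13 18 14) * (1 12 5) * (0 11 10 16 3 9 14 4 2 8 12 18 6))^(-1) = ((0 11 13 6)(1 18 4 9 14 10 2 8 12 5)(3 16))^(-1) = (0 6 13 11)(1 5 12 8 2 10 14 9 4 18)(3 16)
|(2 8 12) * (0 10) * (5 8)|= 4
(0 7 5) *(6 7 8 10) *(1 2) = (0 8 10 6 7 5)(1 2) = [8, 2, 1, 3, 4, 0, 7, 5, 10, 9, 6]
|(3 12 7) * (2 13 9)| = 3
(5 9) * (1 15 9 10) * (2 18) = (1 15 9 5 10)(2 18) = [0, 15, 18, 3, 4, 10, 6, 7, 8, 5, 1, 11, 12, 13, 14, 9, 16, 17, 2]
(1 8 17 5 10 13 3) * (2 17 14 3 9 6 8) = (1 2 17 5 10 13 9 6 8 14 3) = [0, 2, 17, 1, 4, 10, 8, 7, 14, 6, 13, 11, 12, 9, 3, 15, 16, 5]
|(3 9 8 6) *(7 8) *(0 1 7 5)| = 8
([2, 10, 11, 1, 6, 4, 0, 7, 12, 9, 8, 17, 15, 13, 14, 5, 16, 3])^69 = [3, 15, 1, 12, 11, 2, 17, 7, 4, 9, 5, 10, 6, 13, 14, 0, 16, 8]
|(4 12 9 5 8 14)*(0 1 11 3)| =12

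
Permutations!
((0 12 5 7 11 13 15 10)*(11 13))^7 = (15)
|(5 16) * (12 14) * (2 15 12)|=|(2 15 12 14)(5 16)|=4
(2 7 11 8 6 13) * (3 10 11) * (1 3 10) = [0, 3, 7, 1, 4, 5, 13, 10, 6, 9, 11, 8, 12, 2] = (1 3)(2 7 10 11 8 6 13)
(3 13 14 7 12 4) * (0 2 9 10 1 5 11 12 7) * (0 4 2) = (1 5 11 12 2 9 10)(3 13 14 4) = [0, 5, 9, 13, 3, 11, 6, 7, 8, 10, 1, 12, 2, 14, 4]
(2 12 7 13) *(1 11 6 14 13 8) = (1 11 6 14 13 2 12 7 8) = [0, 11, 12, 3, 4, 5, 14, 8, 1, 9, 10, 6, 7, 2, 13]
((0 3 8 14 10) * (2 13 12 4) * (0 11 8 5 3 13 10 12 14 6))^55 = ((0 13 14 12 4 2 10 11 8 6)(3 5))^55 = (0 2)(3 5)(4 6)(8 12)(10 13)(11 14)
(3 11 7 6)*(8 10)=(3 11 7 6)(8 10)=[0, 1, 2, 11, 4, 5, 3, 6, 10, 9, 8, 7]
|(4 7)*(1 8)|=2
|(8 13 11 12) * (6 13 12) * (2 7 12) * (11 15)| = |(2 7 12 8)(6 13 15 11)| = 4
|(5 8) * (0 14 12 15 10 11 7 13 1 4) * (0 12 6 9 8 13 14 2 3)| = |(0 2 3)(1 4 12 15 10 11 7 14 6 9 8 5 13)| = 39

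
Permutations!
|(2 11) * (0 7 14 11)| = |(0 7 14 11 2)| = 5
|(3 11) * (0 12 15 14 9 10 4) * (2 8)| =14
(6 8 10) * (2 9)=(2 9)(6 8 10)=[0, 1, 9, 3, 4, 5, 8, 7, 10, 2, 6]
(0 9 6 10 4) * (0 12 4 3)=(0 9 6 10 3)(4 12)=[9, 1, 2, 0, 12, 5, 10, 7, 8, 6, 3, 11, 4]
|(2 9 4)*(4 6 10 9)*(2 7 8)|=|(2 4 7 8)(6 10 9)|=12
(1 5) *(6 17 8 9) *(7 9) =[0, 5, 2, 3, 4, 1, 17, 9, 7, 6, 10, 11, 12, 13, 14, 15, 16, 8] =(1 5)(6 17 8 7 9)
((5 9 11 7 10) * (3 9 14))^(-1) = (3 14 5 10 7 11 9)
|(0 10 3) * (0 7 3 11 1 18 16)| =|(0 10 11 1 18 16)(3 7)| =6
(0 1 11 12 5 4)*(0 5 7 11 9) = (0 1 9)(4 5)(7 11 12) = [1, 9, 2, 3, 5, 4, 6, 11, 8, 0, 10, 12, 7]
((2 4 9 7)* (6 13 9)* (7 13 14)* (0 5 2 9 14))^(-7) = (0 4 5 6 2)(7 9 13 14) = ((0 5 2 4 6)(7 9 13 14))^(-7)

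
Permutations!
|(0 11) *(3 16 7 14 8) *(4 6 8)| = 14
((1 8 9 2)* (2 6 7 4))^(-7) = (9)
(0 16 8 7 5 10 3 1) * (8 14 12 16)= (0 8 7 5 10 3 1)(12 16 14)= [8, 0, 2, 1, 4, 10, 6, 5, 7, 9, 3, 11, 16, 13, 12, 15, 14]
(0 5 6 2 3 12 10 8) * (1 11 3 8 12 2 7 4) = (0 5 6 7 4 1 11 3 2 8)(10 12) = [5, 11, 8, 2, 1, 6, 7, 4, 0, 9, 12, 3, 10]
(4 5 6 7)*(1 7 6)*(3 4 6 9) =(1 7 6 9 3 4 5) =[0, 7, 2, 4, 5, 1, 9, 6, 8, 3]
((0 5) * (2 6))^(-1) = (0 5)(2 6) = ((0 5)(2 6))^(-1)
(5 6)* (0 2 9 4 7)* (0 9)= [2, 1, 0, 3, 7, 6, 5, 9, 8, 4]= (0 2)(4 7 9)(5 6)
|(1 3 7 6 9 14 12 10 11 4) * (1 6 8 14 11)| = |(1 3 7 8 14 12 10)(4 6 9 11)| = 28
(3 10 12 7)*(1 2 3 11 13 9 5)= [0, 2, 3, 10, 4, 1, 6, 11, 8, 5, 12, 13, 7, 9]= (1 2 3 10 12 7 11 13 9 5)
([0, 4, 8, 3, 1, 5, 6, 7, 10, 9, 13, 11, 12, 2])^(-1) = [0, 4, 13, 3, 1, 5, 6, 7, 2, 9, 8, 11, 12, 10]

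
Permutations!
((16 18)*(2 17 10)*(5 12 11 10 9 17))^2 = ((2 5 12 11 10)(9 17)(16 18))^2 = (18)(2 12 10 5 11)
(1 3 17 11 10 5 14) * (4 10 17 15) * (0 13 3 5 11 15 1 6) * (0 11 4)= (0 13 3 1 5 14 6 11 17 15)(4 10)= [13, 5, 2, 1, 10, 14, 11, 7, 8, 9, 4, 17, 12, 3, 6, 0, 16, 15]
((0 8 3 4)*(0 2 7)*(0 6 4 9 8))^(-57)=(9)(2 4 6 7)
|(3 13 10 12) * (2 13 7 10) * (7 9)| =10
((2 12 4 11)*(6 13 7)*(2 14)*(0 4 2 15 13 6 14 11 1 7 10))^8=(15)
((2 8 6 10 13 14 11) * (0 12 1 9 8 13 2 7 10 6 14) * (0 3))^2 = ((0 12 1 9 8 14 11 7 10 2 13 3))^2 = (0 1 8 11 10 13)(2 3 12 9 14 7)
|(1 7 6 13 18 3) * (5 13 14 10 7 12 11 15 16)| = 36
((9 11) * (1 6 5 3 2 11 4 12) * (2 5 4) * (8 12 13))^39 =((1 6 4 13 8 12)(2 11 9)(3 5))^39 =(1 13)(3 5)(4 12)(6 8)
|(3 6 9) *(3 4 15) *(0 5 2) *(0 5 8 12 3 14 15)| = 14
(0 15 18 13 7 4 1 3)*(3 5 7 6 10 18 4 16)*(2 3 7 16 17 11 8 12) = (0 15 4 1 5 16 7 17 11 8 12 2 3)(6 10 18 13) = [15, 5, 3, 0, 1, 16, 10, 17, 12, 9, 18, 8, 2, 6, 14, 4, 7, 11, 13]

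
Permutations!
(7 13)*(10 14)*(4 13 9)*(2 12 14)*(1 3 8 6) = [0, 3, 12, 8, 13, 5, 1, 9, 6, 4, 2, 11, 14, 7, 10] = (1 3 8 6)(2 12 14 10)(4 13 7 9)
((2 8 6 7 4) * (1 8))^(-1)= ((1 8 6 7 4 2))^(-1)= (1 2 4 7 6 8)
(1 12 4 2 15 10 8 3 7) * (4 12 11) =(1 11 4 2 15 10 8 3 7) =[0, 11, 15, 7, 2, 5, 6, 1, 3, 9, 8, 4, 12, 13, 14, 10]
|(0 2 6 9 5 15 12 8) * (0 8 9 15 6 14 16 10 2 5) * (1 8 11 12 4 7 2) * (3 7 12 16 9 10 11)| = |(0 5 6 15 4 12 10 1 8 3 7 2 14 9)(11 16)| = 14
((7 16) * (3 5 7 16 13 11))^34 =(16)(3 11 13 7 5)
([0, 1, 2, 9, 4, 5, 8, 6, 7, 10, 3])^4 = [0, 1, 2, 9, 4, 5, 8, 6, 7, 10, 3]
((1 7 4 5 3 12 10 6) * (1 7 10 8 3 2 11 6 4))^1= ((1 10 4 5 2 11 6 7)(3 12 8))^1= (1 10 4 5 2 11 6 7)(3 12 8)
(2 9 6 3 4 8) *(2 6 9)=[0, 1, 2, 4, 8, 5, 3, 7, 6, 9]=(9)(3 4 8 6)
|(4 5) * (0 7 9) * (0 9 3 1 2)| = |(9)(0 7 3 1 2)(4 5)| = 10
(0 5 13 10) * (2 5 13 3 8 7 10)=(0 13 2 5 3 8 7 10)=[13, 1, 5, 8, 4, 3, 6, 10, 7, 9, 0, 11, 12, 2]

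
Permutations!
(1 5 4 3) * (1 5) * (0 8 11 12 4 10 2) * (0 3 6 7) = [8, 1, 3, 5, 6, 10, 7, 0, 11, 9, 2, 12, 4] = (0 8 11 12 4 6 7)(2 3 5 10)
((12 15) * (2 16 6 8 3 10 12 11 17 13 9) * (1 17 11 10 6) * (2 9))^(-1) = (1 16 2 13 17)(3 8 6)(10 15 12)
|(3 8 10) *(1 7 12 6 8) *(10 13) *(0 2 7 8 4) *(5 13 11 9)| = |(0 2 7 12 6 4)(1 8 11 9 5 13 10 3)| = 24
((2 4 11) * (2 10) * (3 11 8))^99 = ((2 4 8 3 11 10))^99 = (2 3)(4 11)(8 10)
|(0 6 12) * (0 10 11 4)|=6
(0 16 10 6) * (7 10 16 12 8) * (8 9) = (16)(0 12 9 8 7 10 6) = [12, 1, 2, 3, 4, 5, 0, 10, 7, 8, 6, 11, 9, 13, 14, 15, 16]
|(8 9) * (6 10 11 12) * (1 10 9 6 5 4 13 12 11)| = 12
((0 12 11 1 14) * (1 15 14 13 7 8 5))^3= ((0 12 11 15 14)(1 13 7 8 5))^3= (0 15 12 14 11)(1 8 13 5 7)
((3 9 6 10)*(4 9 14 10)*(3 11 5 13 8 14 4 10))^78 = ((3 4 9 6 10 11 5 13 8 14))^78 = (3 8 5 10 9)(4 14 13 11 6)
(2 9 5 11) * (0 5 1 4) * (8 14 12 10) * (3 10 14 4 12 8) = [5, 12, 9, 10, 0, 11, 6, 7, 4, 1, 3, 2, 14, 13, 8] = (0 5 11 2 9 1 12 14 8 4)(3 10)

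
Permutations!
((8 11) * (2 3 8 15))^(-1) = ((2 3 8 11 15))^(-1) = (2 15 11 8 3)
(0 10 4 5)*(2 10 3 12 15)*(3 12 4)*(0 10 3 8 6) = [12, 1, 3, 4, 5, 10, 0, 7, 6, 9, 8, 11, 15, 13, 14, 2] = (0 12 15 2 3 4 5 10 8 6)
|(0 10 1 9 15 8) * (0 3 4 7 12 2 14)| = 12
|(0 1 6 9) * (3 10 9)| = |(0 1 6 3 10 9)| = 6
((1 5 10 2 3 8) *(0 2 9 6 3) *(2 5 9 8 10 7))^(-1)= ((0 5 7 2)(1 9 6 3 10 8))^(-1)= (0 2 7 5)(1 8 10 3 6 9)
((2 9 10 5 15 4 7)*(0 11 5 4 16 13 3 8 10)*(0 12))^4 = ((0 11 5 15 16 13 3 8 10 4 7 2 9 12))^4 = (0 16 10 9 5 3 7)(2 11 13 4 12 15 8)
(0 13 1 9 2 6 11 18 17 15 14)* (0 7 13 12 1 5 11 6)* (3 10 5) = [12, 9, 0, 10, 4, 11, 6, 13, 8, 2, 5, 18, 1, 3, 7, 14, 16, 15, 17] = (0 12 1 9 2)(3 10 5 11 18 17 15 14 7 13)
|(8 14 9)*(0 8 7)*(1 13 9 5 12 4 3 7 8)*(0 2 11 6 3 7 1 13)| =14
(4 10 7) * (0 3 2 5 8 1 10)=(0 3 2 5 8 1 10 7 4)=[3, 10, 5, 2, 0, 8, 6, 4, 1, 9, 7]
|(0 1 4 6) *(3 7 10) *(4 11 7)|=8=|(0 1 11 7 10 3 4 6)|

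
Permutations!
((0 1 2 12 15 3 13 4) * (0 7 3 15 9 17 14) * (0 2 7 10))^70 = ((0 1 7 3 13 4 10)(2 12 9 17 14))^70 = (17)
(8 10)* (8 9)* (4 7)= (4 7)(8 10 9)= [0, 1, 2, 3, 7, 5, 6, 4, 10, 8, 9]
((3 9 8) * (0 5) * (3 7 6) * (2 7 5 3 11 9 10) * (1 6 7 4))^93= (0 1 5 4 8 2 9 10 11 3 6)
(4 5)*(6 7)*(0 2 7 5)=(0 2 7 6 5 4)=[2, 1, 7, 3, 0, 4, 5, 6]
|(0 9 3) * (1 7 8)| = |(0 9 3)(1 7 8)| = 3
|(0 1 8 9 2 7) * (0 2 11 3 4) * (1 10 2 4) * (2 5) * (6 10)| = 35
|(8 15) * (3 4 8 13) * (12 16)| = 10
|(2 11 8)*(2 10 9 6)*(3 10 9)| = 10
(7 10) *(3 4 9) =[0, 1, 2, 4, 9, 5, 6, 10, 8, 3, 7] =(3 4 9)(7 10)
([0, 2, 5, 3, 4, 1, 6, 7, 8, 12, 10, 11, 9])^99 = [0, 1, 2, 3, 4, 5, 6, 7, 8, 12, 10, 11, 9]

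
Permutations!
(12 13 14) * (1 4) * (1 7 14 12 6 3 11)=[0, 4, 2, 11, 7, 5, 3, 14, 8, 9, 10, 1, 13, 12, 6]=(1 4 7 14 6 3 11)(12 13)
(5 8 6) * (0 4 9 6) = (0 4 9 6 5 8) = [4, 1, 2, 3, 9, 8, 5, 7, 0, 6]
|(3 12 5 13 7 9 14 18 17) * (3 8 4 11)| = |(3 12 5 13 7 9 14 18 17 8 4 11)| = 12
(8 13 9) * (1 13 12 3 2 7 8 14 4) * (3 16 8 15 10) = (1 13 9 14 4)(2 7 15 10 3)(8 12 16) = [0, 13, 7, 2, 1, 5, 6, 15, 12, 14, 3, 11, 16, 9, 4, 10, 8]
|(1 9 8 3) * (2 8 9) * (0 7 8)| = 6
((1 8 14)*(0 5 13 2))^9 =((0 5 13 2)(1 8 14))^9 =(14)(0 5 13 2)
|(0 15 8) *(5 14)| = 6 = |(0 15 8)(5 14)|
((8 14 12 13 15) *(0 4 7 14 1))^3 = ((0 4 7 14 12 13 15 8 1))^3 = (0 14 15)(1 7 13)(4 12 8)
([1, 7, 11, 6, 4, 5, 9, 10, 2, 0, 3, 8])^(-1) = (0 9 6 3 10 7 1)(2 8 11)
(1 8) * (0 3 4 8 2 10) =(0 3 4 8 1 2 10) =[3, 2, 10, 4, 8, 5, 6, 7, 1, 9, 0]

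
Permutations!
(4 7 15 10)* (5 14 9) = (4 7 15 10)(5 14 9) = [0, 1, 2, 3, 7, 14, 6, 15, 8, 5, 4, 11, 12, 13, 9, 10]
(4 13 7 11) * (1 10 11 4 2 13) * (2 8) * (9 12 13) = [0, 10, 9, 3, 1, 5, 6, 4, 2, 12, 11, 8, 13, 7] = (1 10 11 8 2 9 12 13 7 4)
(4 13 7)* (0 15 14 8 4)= (0 15 14 8 4 13 7)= [15, 1, 2, 3, 13, 5, 6, 0, 4, 9, 10, 11, 12, 7, 8, 14]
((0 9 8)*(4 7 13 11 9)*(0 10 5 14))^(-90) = (14)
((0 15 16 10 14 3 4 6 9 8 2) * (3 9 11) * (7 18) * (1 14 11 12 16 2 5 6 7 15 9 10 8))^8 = ((0 9 1 14 10 11 3 4 7 18 15 2)(5 6 12 16 8))^8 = (0 7 10)(1 15 3)(2 4 14)(5 16 6 8 12)(9 18 11)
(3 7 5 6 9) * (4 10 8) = [0, 1, 2, 7, 10, 6, 9, 5, 4, 3, 8] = (3 7 5 6 9)(4 10 8)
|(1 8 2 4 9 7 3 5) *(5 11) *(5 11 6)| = 9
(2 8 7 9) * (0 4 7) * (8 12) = (0 4 7 9 2 12 8) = [4, 1, 12, 3, 7, 5, 6, 9, 0, 2, 10, 11, 8]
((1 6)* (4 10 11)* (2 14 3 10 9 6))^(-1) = (1 6 9 4 11 10 3 14 2)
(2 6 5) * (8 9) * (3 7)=(2 6 5)(3 7)(8 9)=[0, 1, 6, 7, 4, 2, 5, 3, 9, 8]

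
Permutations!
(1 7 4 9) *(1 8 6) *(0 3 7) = (0 3 7 4 9 8 6 1) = [3, 0, 2, 7, 9, 5, 1, 4, 6, 8]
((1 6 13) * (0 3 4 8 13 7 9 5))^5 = (0 1)(3 6)(4 7)(5 13)(8 9)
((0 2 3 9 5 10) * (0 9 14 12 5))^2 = ((0 2 3 14 12 5 10 9))^2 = (0 3 12 10)(2 14 5 9)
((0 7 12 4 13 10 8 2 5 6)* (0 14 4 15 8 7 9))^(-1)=(0 9)(2 8 15 12 7 10 13 4 14 6 5)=((0 9)(2 5 6 14 4 13 10 7 12 15 8))^(-1)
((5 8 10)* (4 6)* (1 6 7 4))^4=(5 8 10)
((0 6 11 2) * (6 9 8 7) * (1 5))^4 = ((0 9 8 7 6 11 2)(1 5))^4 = (0 6 9 11 8 2 7)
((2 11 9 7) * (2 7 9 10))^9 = ((2 11 10))^9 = (11)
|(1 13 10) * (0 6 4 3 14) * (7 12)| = |(0 6 4 3 14)(1 13 10)(7 12)| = 30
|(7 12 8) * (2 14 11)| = 3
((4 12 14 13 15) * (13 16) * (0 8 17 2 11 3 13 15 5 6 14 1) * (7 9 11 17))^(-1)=((0 8 7 9 11 3 13 5 6 14 16 15 4 12 1)(2 17))^(-1)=(0 1 12 4 15 16 14 6 5 13 3 11 9 7 8)(2 17)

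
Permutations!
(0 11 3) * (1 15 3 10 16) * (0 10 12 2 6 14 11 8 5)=(0 8 5)(1 15 3 10 16)(2 6 14 11 12)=[8, 15, 6, 10, 4, 0, 14, 7, 5, 9, 16, 12, 2, 13, 11, 3, 1]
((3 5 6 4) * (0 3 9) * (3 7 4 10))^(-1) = (0 9 4 7)(3 10 6 5)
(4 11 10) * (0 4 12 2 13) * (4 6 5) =(0 6 5 4 11 10 12 2 13) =[6, 1, 13, 3, 11, 4, 5, 7, 8, 9, 12, 10, 2, 0]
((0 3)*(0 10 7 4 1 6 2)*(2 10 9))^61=((0 3 9 2)(1 6 10 7 4))^61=(0 3 9 2)(1 6 10 7 4)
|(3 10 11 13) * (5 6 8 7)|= |(3 10 11 13)(5 6 8 7)|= 4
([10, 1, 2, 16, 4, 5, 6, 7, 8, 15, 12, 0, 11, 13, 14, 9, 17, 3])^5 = [10, 1, 2, 17, 4, 5, 6, 7, 8, 15, 12, 0, 11, 13, 14, 9, 3, 16]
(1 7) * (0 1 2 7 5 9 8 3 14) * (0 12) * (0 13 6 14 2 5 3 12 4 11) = (0 1 3 2 7 5 9 8 12 13 6 14 4 11) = [1, 3, 7, 2, 11, 9, 14, 5, 12, 8, 10, 0, 13, 6, 4]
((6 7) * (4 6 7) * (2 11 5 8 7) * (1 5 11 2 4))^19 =((11)(1 5 8 7 4 6))^19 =(11)(1 5 8 7 4 6)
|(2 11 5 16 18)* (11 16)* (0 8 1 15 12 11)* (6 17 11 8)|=|(0 6 17 11 5)(1 15 12 8)(2 16 18)|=60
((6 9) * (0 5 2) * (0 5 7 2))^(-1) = ((0 7 2 5)(6 9))^(-1) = (0 5 2 7)(6 9)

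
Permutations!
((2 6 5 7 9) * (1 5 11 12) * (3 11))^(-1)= (1 12 11 3 6 2 9 7 5)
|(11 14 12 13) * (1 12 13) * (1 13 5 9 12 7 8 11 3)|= |(1 7 8 11 14 5 9 12 13 3)|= 10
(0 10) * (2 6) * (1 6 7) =(0 10)(1 6 2 7) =[10, 6, 7, 3, 4, 5, 2, 1, 8, 9, 0]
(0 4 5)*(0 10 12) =[4, 1, 2, 3, 5, 10, 6, 7, 8, 9, 12, 11, 0] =(0 4 5 10 12)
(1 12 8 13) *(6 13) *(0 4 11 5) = [4, 12, 2, 3, 11, 0, 13, 7, 6, 9, 10, 5, 8, 1] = (0 4 11 5)(1 12 8 6 13)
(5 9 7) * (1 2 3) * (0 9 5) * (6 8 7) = [9, 2, 3, 1, 4, 5, 8, 0, 7, 6] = (0 9 6 8 7)(1 2 3)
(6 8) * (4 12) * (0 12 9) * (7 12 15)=(0 15 7 12 4 9)(6 8)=[15, 1, 2, 3, 9, 5, 8, 12, 6, 0, 10, 11, 4, 13, 14, 7]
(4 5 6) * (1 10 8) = (1 10 8)(4 5 6) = [0, 10, 2, 3, 5, 6, 4, 7, 1, 9, 8]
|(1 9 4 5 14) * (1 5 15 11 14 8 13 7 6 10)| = 12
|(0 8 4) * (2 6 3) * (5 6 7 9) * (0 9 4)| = 14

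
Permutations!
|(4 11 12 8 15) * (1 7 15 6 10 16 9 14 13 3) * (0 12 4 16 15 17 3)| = |(0 12 8 6 10 15 16 9 14 13)(1 7 17 3)(4 11)| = 20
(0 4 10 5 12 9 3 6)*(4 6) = (0 6)(3 4 10 5 12 9) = [6, 1, 2, 4, 10, 12, 0, 7, 8, 3, 5, 11, 9]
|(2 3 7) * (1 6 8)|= 3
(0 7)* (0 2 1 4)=[7, 4, 1, 3, 0, 5, 6, 2]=(0 7 2 1 4)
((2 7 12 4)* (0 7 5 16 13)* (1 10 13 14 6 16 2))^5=(0 10 4 7 13 1 12)(2 5)(6 14 16)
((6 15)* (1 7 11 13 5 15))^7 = (15)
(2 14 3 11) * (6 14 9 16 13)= (2 9 16 13 6 14 3 11)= [0, 1, 9, 11, 4, 5, 14, 7, 8, 16, 10, 2, 12, 6, 3, 15, 13]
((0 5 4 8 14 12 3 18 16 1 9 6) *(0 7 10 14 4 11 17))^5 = ((0 5 11 17)(1 9 6 7 10 14 12 3 18 16)(4 8))^5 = (0 5 11 17)(1 14)(3 6)(4 8)(7 18)(9 12)(10 16)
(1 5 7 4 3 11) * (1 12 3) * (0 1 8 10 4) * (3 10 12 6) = (0 1 5 7)(3 11 6)(4 8 12 10) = [1, 5, 2, 11, 8, 7, 3, 0, 12, 9, 4, 6, 10]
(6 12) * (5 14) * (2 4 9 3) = (2 4 9 3)(5 14)(6 12) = [0, 1, 4, 2, 9, 14, 12, 7, 8, 3, 10, 11, 6, 13, 5]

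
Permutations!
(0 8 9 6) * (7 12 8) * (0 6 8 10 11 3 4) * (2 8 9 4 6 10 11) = (0 7 12 11 3 6 10 2 8 4) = [7, 1, 8, 6, 0, 5, 10, 12, 4, 9, 2, 3, 11]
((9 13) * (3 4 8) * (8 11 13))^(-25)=((3 4 11 13 9 8))^(-25)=(3 8 9 13 11 4)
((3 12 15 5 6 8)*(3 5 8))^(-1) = (3 6 5 8 15 12)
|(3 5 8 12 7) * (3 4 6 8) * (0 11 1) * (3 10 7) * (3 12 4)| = 12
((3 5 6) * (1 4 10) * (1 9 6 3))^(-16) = (1 6 9 10 4)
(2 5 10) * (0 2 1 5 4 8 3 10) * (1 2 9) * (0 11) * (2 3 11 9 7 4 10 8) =(0 7 4 2 10 3 8 11)(1 5 9) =[7, 5, 10, 8, 2, 9, 6, 4, 11, 1, 3, 0]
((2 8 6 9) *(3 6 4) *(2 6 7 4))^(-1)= ((2 8)(3 7 4)(6 9))^(-1)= (2 8)(3 4 7)(6 9)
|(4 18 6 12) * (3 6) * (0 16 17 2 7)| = |(0 16 17 2 7)(3 6 12 4 18)| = 5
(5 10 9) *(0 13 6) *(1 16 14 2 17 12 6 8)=(0 13 8 1 16 14 2 17 12 6)(5 10 9)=[13, 16, 17, 3, 4, 10, 0, 7, 1, 5, 9, 11, 6, 8, 2, 15, 14, 12]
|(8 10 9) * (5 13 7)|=|(5 13 7)(8 10 9)|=3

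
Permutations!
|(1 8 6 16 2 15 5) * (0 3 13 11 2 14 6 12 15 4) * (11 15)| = 33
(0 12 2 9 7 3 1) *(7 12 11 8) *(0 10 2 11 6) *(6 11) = [11, 10, 9, 1, 4, 5, 0, 3, 7, 12, 2, 8, 6] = (0 11 8 7 3 1 10 2 9 12 6)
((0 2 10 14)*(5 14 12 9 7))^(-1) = ((0 2 10 12 9 7 5 14))^(-1) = (0 14 5 7 9 12 10 2)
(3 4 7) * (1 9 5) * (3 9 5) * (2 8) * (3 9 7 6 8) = (9)(1 5)(2 3 4 6 8) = [0, 5, 3, 4, 6, 1, 8, 7, 2, 9]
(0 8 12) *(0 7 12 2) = (0 8 2)(7 12) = [8, 1, 0, 3, 4, 5, 6, 12, 2, 9, 10, 11, 7]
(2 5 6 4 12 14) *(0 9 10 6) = (0 9 10 6 4 12 14 2 5) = [9, 1, 5, 3, 12, 0, 4, 7, 8, 10, 6, 11, 14, 13, 2]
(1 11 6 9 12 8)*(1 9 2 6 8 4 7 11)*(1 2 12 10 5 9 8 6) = (1 2)(4 7 11 6 12)(5 9 10) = [0, 2, 1, 3, 7, 9, 12, 11, 8, 10, 5, 6, 4]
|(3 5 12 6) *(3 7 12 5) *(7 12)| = |(6 12)| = 2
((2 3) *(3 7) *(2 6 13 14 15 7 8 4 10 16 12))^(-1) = (2 12 16 10 4 8)(3 7 15 14 13 6)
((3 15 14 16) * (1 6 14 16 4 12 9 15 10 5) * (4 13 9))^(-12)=(1 10 16 9 14)(3 15 13 6 5)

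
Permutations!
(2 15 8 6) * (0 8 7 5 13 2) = (0 8 6)(2 15 7 5 13) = [8, 1, 15, 3, 4, 13, 0, 5, 6, 9, 10, 11, 12, 2, 14, 7]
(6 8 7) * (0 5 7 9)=[5, 1, 2, 3, 4, 7, 8, 6, 9, 0]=(0 5 7 6 8 9)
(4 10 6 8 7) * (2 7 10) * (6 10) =(10)(2 7 4)(6 8) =[0, 1, 7, 3, 2, 5, 8, 4, 6, 9, 10]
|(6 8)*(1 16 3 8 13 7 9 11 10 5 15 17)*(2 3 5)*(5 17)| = |(1 16 17)(2 3 8 6 13 7 9 11 10)(5 15)| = 18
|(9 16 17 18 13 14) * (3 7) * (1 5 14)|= |(1 5 14 9 16 17 18 13)(3 7)|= 8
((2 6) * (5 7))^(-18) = (7)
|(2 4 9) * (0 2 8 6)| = 6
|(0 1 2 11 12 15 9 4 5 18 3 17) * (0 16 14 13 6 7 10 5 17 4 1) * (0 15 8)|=|(0 15 9 1 2 11 12 8)(3 4 17 16 14 13 6 7 10 5 18)|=88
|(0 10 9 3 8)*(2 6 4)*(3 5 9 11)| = |(0 10 11 3 8)(2 6 4)(5 9)| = 30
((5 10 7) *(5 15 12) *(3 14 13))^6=((3 14 13)(5 10 7 15 12))^6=(5 10 7 15 12)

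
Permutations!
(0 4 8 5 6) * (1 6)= (0 4 8 5 1 6)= [4, 6, 2, 3, 8, 1, 0, 7, 5]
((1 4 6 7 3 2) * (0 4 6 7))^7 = ((0 4 7 3 2 1 6))^7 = (7)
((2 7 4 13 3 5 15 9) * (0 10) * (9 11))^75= (0 10)(2 13 15)(3 11 7)(4 5 9)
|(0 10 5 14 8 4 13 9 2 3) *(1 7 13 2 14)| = 12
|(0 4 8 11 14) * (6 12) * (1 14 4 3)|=|(0 3 1 14)(4 8 11)(6 12)|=12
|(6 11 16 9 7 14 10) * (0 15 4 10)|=|(0 15 4 10 6 11 16 9 7 14)|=10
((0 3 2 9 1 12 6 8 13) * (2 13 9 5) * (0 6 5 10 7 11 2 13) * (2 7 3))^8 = (1 12 5 13 6 8 9)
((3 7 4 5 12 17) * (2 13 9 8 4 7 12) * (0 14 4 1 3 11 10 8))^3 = (0 5 9 4 13 14 2)(1 17 8 12 10 3 11)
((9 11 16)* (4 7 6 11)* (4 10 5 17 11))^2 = (4 6 7)(5 11 9)(10 17 16)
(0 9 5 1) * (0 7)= [9, 7, 2, 3, 4, 1, 6, 0, 8, 5]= (0 9 5 1 7)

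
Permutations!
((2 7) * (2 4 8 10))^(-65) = ((2 7 4 8 10))^(-65) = (10)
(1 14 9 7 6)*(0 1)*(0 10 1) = [0, 14, 2, 3, 4, 5, 10, 6, 8, 7, 1, 11, 12, 13, 9] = (1 14 9 7 6 10)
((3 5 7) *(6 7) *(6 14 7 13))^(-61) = ((3 5 14 7)(6 13))^(-61) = (3 7 14 5)(6 13)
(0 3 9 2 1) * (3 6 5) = (0 6 5 3 9 2 1) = [6, 0, 1, 9, 4, 3, 5, 7, 8, 2]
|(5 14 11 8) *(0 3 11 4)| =|(0 3 11 8 5 14 4)| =7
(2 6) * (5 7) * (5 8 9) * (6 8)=(2 8 9 5 7 6)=[0, 1, 8, 3, 4, 7, 2, 6, 9, 5]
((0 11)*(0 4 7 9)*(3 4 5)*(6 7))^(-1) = (0 9 7 6 4 3 5 11)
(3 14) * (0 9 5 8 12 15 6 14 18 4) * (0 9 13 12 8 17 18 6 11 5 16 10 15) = (0 13 12)(3 6 14)(4 9 16 10 15 11 5 17 18) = [13, 1, 2, 6, 9, 17, 14, 7, 8, 16, 15, 5, 0, 12, 3, 11, 10, 18, 4]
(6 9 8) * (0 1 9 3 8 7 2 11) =[1, 9, 11, 8, 4, 5, 3, 2, 6, 7, 10, 0] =(0 1 9 7 2 11)(3 8 6)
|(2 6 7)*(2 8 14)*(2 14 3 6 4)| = |(14)(2 4)(3 6 7 8)| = 4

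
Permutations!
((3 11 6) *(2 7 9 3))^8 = (2 9 11)(3 6 7)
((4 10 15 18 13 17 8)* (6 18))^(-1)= (4 8 17 13 18 6 15 10)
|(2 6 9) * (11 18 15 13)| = 12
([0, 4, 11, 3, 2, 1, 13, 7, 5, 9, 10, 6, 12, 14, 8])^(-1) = (1 5 8 14 13 6 11 2 4)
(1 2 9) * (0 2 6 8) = [2, 6, 9, 3, 4, 5, 8, 7, 0, 1] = (0 2 9 1 6 8)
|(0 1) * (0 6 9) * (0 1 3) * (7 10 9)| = 10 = |(0 3)(1 6 7 10 9)|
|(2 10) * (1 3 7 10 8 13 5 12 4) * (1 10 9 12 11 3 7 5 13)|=24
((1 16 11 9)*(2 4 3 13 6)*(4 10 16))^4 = (1 6 11 3 10)(2 9 13 16 4)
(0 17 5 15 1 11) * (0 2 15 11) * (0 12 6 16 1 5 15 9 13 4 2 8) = (0 17 15 5 11 8)(1 12 6 16)(2 9 13 4) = [17, 12, 9, 3, 2, 11, 16, 7, 0, 13, 10, 8, 6, 4, 14, 5, 1, 15]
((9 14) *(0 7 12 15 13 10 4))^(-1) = ((0 7 12 15 13 10 4)(9 14))^(-1) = (0 4 10 13 15 12 7)(9 14)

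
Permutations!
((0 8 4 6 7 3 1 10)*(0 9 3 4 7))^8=((0 8 7 4 6)(1 10 9 3))^8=(10)(0 4 8 6 7)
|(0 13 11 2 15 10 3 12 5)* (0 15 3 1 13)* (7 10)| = 10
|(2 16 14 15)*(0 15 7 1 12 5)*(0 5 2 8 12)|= 9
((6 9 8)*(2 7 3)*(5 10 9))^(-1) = ((2 7 3)(5 10 9 8 6))^(-1) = (2 3 7)(5 6 8 9 10)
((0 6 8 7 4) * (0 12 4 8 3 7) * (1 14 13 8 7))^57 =(0 6 3 1 14 13 8)(4 12)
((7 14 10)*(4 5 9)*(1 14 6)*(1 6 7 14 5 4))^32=((1 5 9)(10 14))^32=(14)(1 9 5)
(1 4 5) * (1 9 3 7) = (1 4 5 9 3 7) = [0, 4, 2, 7, 5, 9, 6, 1, 8, 3]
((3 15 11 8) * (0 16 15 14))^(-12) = (0 15 8 14 16 11 3)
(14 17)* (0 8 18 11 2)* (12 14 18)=(0 8 12 14 17 18 11 2)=[8, 1, 0, 3, 4, 5, 6, 7, 12, 9, 10, 2, 14, 13, 17, 15, 16, 18, 11]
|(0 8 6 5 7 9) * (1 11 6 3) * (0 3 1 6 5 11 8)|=|(1 8)(3 6 11 5 7 9)|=6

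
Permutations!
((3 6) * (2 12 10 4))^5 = (2 12 10 4)(3 6)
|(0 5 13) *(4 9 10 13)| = |(0 5 4 9 10 13)| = 6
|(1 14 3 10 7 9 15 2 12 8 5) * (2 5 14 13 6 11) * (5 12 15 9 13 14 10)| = |(1 14 3 5)(2 15 12 8 10 7 13 6 11)| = 36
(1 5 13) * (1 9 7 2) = [0, 5, 1, 3, 4, 13, 6, 2, 8, 7, 10, 11, 12, 9] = (1 5 13 9 7 2)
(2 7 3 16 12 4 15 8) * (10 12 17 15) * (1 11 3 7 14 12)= (1 11 3 16 17 15 8 2 14 12 4 10)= [0, 11, 14, 16, 10, 5, 6, 7, 2, 9, 1, 3, 4, 13, 12, 8, 17, 15]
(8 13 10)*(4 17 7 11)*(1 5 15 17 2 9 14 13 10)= (1 5 15 17 7 11 4 2 9 14 13)(8 10)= [0, 5, 9, 3, 2, 15, 6, 11, 10, 14, 8, 4, 12, 1, 13, 17, 16, 7]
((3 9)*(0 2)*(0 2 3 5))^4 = (9)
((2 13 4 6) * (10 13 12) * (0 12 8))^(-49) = (0 8 2 6 4 13 10 12)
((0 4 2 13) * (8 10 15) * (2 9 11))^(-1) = ((0 4 9 11 2 13)(8 10 15))^(-1) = (0 13 2 11 9 4)(8 15 10)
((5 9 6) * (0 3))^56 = ((0 3)(5 9 6))^56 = (5 6 9)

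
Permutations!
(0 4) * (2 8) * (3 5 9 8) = (0 4)(2 3 5 9 8) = [4, 1, 3, 5, 0, 9, 6, 7, 2, 8]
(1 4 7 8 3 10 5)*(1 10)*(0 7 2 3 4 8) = (0 7)(1 8 4 2 3)(5 10) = [7, 8, 3, 1, 2, 10, 6, 0, 4, 9, 5]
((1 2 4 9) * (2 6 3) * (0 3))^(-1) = ((0 3 2 4 9 1 6))^(-1) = (0 6 1 9 4 2 3)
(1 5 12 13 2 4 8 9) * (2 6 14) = [0, 5, 4, 3, 8, 12, 14, 7, 9, 1, 10, 11, 13, 6, 2] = (1 5 12 13 6 14 2 4 8 9)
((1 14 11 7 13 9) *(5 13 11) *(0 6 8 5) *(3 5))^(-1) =((0 6 8 3 5 13 9 1 14)(7 11))^(-1) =(0 14 1 9 13 5 3 8 6)(7 11)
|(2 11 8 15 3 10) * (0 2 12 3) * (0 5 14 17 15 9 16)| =12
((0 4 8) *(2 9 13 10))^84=(13)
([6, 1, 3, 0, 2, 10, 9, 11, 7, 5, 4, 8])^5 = (0 4 9 3 10 6 2 5)(7 8 11)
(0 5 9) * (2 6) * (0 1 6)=(0 5 9 1 6 2)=[5, 6, 0, 3, 4, 9, 2, 7, 8, 1]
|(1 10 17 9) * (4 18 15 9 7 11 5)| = |(1 10 17 7 11 5 4 18 15 9)| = 10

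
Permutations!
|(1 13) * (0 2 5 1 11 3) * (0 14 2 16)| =|(0 16)(1 13 11 3 14 2 5)| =14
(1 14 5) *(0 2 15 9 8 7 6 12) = (0 2 15 9 8 7 6 12)(1 14 5) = [2, 14, 15, 3, 4, 1, 12, 6, 7, 8, 10, 11, 0, 13, 5, 9]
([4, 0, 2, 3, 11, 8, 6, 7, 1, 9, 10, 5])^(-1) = (0 1 8 5 11 4)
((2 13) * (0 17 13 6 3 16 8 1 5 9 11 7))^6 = (0 16 7 3 11 6 9 2 5 13 1 17 8)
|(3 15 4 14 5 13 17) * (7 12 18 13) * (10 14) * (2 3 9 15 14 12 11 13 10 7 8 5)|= |(2 3 14)(4 7 11 13 17 9 15)(5 8)(10 12 18)|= 42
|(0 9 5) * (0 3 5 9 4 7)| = |(9)(0 4 7)(3 5)| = 6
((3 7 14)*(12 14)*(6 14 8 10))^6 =(3 14 6 10 8 12 7)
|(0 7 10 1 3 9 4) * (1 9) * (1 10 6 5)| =|(0 7 6 5 1 3 10 9 4)| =9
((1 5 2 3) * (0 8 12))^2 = (0 12 8)(1 2)(3 5)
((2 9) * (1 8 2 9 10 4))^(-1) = ((1 8 2 10 4))^(-1) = (1 4 10 2 8)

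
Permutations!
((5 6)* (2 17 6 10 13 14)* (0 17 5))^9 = (17)(2 14 13 10 5)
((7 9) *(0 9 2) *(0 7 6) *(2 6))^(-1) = (0 6 7 2 9)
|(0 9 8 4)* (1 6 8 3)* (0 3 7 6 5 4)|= 20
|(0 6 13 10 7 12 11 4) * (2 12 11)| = |(0 6 13 10 7 11 4)(2 12)| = 14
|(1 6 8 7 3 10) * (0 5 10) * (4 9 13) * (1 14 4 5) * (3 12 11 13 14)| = |(0 1 6 8 7 12 11 13 5 10 3)(4 9 14)| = 33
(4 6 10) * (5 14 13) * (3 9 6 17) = [0, 1, 2, 9, 17, 14, 10, 7, 8, 6, 4, 11, 12, 5, 13, 15, 16, 3] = (3 9 6 10 4 17)(5 14 13)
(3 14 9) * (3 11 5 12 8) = (3 14 9 11 5 12 8) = [0, 1, 2, 14, 4, 12, 6, 7, 3, 11, 10, 5, 8, 13, 9]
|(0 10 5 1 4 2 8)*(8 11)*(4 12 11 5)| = 9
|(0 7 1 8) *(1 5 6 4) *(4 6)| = |(0 7 5 4 1 8)| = 6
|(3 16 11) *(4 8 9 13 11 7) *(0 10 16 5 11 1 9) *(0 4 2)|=|(0 10 16 7 2)(1 9 13)(3 5 11)(4 8)|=30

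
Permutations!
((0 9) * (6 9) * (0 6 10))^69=(0 10)(6 9)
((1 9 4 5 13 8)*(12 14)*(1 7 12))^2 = ((1 9 4 5 13 8 7 12 14))^2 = (1 4 13 7 14 9 5 8 12)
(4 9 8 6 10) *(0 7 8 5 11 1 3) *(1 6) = (0 7 8 1 3)(4 9 5 11 6 10) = [7, 3, 2, 0, 9, 11, 10, 8, 1, 5, 4, 6]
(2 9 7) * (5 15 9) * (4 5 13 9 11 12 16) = (2 13 9 7)(4 5 15 11 12 16) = [0, 1, 13, 3, 5, 15, 6, 2, 8, 7, 10, 12, 16, 9, 14, 11, 4]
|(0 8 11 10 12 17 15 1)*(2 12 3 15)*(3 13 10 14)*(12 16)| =|(0 8 11 14 3 15 1)(2 16 12 17)(10 13)| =28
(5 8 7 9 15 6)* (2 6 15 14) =[0, 1, 6, 3, 4, 8, 5, 9, 7, 14, 10, 11, 12, 13, 2, 15] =(15)(2 6 5 8 7 9 14)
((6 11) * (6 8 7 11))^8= ((7 11 8))^8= (7 8 11)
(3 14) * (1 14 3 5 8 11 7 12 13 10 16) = (1 14 5 8 11 7 12 13 10 16) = [0, 14, 2, 3, 4, 8, 6, 12, 11, 9, 16, 7, 13, 10, 5, 15, 1]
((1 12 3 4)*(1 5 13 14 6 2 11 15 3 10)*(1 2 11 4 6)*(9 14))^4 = ((1 12 10 2 4 5 13 9 14)(3 6 11 15))^4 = (15)(1 4 14 2 9 10 13 12 5)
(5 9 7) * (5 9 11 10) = [0, 1, 2, 3, 4, 11, 6, 9, 8, 7, 5, 10] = (5 11 10)(7 9)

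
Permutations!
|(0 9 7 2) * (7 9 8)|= 4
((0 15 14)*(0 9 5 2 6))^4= (0 5 15 2 14 6 9)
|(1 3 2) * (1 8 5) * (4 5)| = 6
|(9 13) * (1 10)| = 2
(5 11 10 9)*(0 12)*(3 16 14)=[12, 1, 2, 16, 4, 11, 6, 7, 8, 5, 9, 10, 0, 13, 3, 15, 14]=(0 12)(3 16 14)(5 11 10 9)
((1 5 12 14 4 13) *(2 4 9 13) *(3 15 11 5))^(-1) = (1 13 9 14 12 5 11 15 3)(2 4) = ((1 3 15 11 5 12 14 9 13)(2 4))^(-1)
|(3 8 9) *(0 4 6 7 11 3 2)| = 9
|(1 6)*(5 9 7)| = |(1 6)(5 9 7)| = 6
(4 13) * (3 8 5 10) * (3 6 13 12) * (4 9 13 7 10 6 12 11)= [0, 1, 2, 8, 11, 6, 7, 10, 5, 13, 12, 4, 3, 9]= (3 8 5 6 7 10 12)(4 11)(9 13)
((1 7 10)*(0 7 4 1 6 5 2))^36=(10)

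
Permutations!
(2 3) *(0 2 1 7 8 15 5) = (0 2 3 1 7 8 15 5) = [2, 7, 3, 1, 4, 0, 6, 8, 15, 9, 10, 11, 12, 13, 14, 5]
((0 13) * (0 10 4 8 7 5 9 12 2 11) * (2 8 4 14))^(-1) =(0 11 2 14 10 13)(5 7 8 12 9)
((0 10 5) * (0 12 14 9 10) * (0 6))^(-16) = (5 10 9 14 12)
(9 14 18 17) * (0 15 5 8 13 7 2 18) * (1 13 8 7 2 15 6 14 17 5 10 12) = (0 6 14)(1 13 2 18 5 7 15 10 12)(9 17) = [6, 13, 18, 3, 4, 7, 14, 15, 8, 17, 12, 11, 1, 2, 0, 10, 16, 9, 5]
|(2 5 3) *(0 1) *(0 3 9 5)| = 4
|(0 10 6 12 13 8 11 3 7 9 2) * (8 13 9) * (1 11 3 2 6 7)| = 24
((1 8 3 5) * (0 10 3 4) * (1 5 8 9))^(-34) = (0 10 3 8 4)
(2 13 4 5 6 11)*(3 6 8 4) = (2 13 3 6 11)(4 5 8) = [0, 1, 13, 6, 5, 8, 11, 7, 4, 9, 10, 2, 12, 3]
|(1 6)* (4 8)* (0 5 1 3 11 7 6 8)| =20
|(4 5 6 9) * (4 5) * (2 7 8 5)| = 6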